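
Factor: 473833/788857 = 31^( - 1 )*25447^( - 1 )*473833^1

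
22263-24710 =-2447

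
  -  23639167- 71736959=- 95376126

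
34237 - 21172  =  13065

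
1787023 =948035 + 838988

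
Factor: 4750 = 2^1*5^3*19^1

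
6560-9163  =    -  2603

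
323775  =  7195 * 45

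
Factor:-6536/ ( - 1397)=2^3 * 11^(- 1)*19^1 * 43^1*127^( - 1 )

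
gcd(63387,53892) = 9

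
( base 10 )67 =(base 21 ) 34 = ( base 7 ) 124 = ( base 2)1000011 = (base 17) 3g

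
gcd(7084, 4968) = 92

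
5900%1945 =65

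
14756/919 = 14756/919 = 16.06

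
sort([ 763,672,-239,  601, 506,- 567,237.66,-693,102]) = [-693, - 567,-239,  102,237.66,506, 601,672,763 ] 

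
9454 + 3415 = 12869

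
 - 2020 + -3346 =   -  5366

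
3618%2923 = 695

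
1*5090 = 5090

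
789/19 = 789/19 = 41.53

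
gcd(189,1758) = 3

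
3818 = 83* 46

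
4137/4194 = 1379/1398= 0.99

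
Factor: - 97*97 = -9409 =- 97^2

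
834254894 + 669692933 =1503947827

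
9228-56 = 9172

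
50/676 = 25/338 = 0.07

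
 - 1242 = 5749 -6991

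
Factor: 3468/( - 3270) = -578/545 = -2^1*5^( - 1)*17^2* 109^( - 1 ) 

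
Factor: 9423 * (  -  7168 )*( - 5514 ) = 372437968896 = 2^11*3^4*7^1*349^1*919^1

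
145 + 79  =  224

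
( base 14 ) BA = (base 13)c8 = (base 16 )a4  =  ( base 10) 164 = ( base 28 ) 5O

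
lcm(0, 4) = 0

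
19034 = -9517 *(-2)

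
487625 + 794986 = 1282611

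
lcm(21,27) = 189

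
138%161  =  138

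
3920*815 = 3194800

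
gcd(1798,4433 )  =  31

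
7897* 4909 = 38766373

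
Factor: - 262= -2^1*131^1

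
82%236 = 82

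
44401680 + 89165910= 133567590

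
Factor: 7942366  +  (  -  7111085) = 11^1*75571^1= 831281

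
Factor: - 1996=- 2^2 *499^1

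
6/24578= 3/12289= 0.00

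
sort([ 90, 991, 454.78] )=[90,454.78, 991]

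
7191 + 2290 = 9481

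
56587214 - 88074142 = -31486928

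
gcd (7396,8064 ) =4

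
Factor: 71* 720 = 2^4*3^2*5^1*71^1= 51120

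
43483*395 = 17175785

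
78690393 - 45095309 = 33595084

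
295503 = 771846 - 476343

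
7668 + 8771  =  16439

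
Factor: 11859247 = 11859247^1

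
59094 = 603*98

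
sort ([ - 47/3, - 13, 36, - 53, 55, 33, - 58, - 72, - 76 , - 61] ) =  [ - 76,-72,-61, - 58,-53, - 47/3, - 13,  33, 36, 55 ]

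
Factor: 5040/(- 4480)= -2^( - 3)*3^2 = - 9/8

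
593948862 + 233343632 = 827292494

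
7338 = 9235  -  1897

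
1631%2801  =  1631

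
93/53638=93/53638 = 0.00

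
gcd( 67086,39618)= 18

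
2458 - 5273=-2815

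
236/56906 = 118/28453 = 0.00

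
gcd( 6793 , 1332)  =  1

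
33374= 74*451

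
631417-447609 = 183808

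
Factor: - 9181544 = -2^3*47^1*24419^1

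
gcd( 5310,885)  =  885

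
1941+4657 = 6598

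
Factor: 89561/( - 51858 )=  - 2^( - 1 ) * 3^(  -  2 )*43^( - 1 ) * 67^( - 1 ) * 89561^1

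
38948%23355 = 15593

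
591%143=19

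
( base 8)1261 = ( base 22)197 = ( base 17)269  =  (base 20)1E9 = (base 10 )689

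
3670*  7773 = 28526910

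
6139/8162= 877/1166 = 0.75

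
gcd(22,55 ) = 11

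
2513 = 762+1751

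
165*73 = 12045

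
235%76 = 7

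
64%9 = 1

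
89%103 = 89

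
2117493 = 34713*61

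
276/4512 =23/376 = 0.06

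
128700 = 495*260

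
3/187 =3/187  =  0.02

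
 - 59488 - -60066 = 578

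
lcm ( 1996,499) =1996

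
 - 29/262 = - 1 + 233/262 = - 0.11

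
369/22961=369/22961 = 0.02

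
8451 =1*8451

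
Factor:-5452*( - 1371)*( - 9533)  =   - 2^2 * 3^1*29^1*47^1 * 457^1 * 9533^1 = - 71256238836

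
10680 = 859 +9821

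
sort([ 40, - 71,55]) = [ - 71, 40, 55 ]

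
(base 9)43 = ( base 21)1i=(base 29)1A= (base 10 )39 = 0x27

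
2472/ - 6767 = - 2472/6767 = -  0.37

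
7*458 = 3206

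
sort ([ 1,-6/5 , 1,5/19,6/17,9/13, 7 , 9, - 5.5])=[-5.5,  -  6/5,  5/19,  6/17 , 9/13,1, 1, 7 , 9 ] 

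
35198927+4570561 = 39769488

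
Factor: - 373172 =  - 2^2*29^1*3217^1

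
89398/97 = 921+61/97 =921.63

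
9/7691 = 9/7691 = 0.00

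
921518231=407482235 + 514035996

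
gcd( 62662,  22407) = 97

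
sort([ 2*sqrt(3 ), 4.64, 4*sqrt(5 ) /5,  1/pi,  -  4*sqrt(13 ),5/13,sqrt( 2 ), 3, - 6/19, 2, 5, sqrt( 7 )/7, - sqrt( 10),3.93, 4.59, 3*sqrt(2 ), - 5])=[ - 4 * sqrt( 13), - 5, - sqrt( 10), - 6/19,1/pi, sqrt(7 ) /7,5/13,sqrt(2 ), 4*sqrt(5 )/5,  2, 3, 2*sqrt(3),  3.93, 3*sqrt( 2), 4.59,4.64,5]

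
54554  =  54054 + 500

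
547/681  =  547/681  =  0.80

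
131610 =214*615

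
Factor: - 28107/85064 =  -2^( - 3)*3^4*7^( - 3)*31^( - 1) * 347^1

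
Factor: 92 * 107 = 2^2 * 23^1 *107^1 =9844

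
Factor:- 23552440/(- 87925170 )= 2^2 * 3^(  -  1 )*588811^1*2930839^ ( - 1 ) = 2355244/8792517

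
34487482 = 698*49409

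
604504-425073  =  179431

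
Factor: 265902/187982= 273/193  =  3^1*7^1*13^1*193^( - 1 ) 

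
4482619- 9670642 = -5188023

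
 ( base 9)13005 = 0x2231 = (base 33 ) 818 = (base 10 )8753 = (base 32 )8hh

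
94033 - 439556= - 345523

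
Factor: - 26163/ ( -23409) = 19/17 = 17^( - 1 )*19^1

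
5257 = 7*751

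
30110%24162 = 5948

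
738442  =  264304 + 474138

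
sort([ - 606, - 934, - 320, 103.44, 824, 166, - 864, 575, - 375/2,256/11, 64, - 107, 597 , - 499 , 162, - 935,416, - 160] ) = [ - 935, - 934, - 864, - 606, - 499, - 320, - 375/2 , - 160, - 107, 256/11, 64,103.44, 162,166, 416, 575,597, 824] 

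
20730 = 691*30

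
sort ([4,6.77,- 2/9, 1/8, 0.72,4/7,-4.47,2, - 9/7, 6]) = [ - 4.47, - 9/7, - 2/9 , 1/8, 4/7,  0.72, 2, 4, 6,  6.77]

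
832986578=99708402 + 733278176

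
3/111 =1/37 = 0.03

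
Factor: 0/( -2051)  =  0^1 = 0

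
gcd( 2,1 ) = 1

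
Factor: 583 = 11^1*53^1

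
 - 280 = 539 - 819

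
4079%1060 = 899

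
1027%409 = 209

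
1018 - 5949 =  - 4931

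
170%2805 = 170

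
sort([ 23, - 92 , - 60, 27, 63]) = [- 92, - 60, 23,27,63 ]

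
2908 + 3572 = 6480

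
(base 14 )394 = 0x2CE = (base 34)l4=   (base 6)3154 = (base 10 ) 718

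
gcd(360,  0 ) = 360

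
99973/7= 99973/7= 14281.86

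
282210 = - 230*( - 1227) 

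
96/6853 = 96/6853  =  0.01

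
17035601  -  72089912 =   -  55054311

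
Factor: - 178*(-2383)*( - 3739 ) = -1585986586=   -  2^1*89^1*2383^1*3739^1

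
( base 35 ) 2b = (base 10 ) 81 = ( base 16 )51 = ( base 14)5b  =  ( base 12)69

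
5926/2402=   2  +  561/1201 =2.47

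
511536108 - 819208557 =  -307672449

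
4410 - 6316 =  - 1906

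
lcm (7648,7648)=7648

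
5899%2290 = 1319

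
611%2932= 611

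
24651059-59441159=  - 34790100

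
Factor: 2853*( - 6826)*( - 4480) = 2^8*3^2 *5^1*7^1 * 317^1*3413^1 = 87246109440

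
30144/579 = 52  +  12/193 = 52.06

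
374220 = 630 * 594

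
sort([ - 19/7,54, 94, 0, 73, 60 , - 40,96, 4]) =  [  -  40, - 19/7,0,4, 54, 60,73, 94, 96]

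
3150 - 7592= -4442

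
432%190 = 52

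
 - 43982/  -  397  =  43982/397 = 110.79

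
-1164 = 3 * ( - 388 )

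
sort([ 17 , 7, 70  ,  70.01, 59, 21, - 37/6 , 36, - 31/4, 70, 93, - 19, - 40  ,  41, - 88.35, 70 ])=[ - 88.35, - 40, - 19, - 31/4, - 37/6, 7, 17,21 , 36  ,  41, 59,70, 70, 70,70.01, 93] 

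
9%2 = 1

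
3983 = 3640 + 343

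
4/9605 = 4/9605 = 0.00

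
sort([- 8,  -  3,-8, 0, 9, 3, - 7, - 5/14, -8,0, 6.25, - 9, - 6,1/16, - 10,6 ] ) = [ - 10,-9,-8,-8, - 8, - 7, - 6, - 3, - 5/14, 0,0, 1/16, 3,6, 6.25,9 ] 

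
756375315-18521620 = 737853695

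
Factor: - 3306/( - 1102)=3^1= 3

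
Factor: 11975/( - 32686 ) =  - 2^( - 1) * 5^2*59^( - 1 )*277^ ( - 1 ) * 479^1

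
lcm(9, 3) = 9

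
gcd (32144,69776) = 784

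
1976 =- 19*(  -  104)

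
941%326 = 289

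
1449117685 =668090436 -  - 781027249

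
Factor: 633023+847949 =2^2*17^1*29^1*751^1 = 1480972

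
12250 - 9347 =2903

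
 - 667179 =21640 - 688819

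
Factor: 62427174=2^1*3^1*41^1*253769^1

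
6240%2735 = 770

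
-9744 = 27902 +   -  37646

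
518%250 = 18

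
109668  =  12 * 9139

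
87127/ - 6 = -87127/6 = - 14521.17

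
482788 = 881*548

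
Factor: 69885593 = 69885593^1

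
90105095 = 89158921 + 946174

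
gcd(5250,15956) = 2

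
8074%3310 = 1454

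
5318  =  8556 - 3238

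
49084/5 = 49084/5 = 9816.80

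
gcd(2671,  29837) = 1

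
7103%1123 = 365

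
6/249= 2/83 = 0.02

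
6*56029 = 336174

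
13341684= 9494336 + 3847348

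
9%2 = 1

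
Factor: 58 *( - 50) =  - 2^2  *5^2*29^1 = - 2900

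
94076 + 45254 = 139330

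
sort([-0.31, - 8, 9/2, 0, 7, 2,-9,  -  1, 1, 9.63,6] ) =[ - 9, - 8, - 1, - 0.31, 0, 1,2, 9/2,  6,7,9.63]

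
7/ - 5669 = -7/5669 = - 0.00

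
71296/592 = 4456/37 = 120.43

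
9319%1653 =1054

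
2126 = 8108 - 5982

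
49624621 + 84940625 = 134565246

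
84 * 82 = 6888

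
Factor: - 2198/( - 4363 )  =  2^1* 7^1*157^1*4363^ ( - 1) 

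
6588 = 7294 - 706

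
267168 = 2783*96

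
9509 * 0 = 0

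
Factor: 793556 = 2^2*29^1*6841^1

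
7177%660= 577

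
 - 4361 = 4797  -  9158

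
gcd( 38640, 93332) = 4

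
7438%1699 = 642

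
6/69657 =2/23219 = 0.00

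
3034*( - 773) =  -2345282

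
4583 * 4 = 18332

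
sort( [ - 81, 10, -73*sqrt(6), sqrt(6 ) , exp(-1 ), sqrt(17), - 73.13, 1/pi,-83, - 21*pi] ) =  [-73*sqrt(6 ), - 83, -81, - 73.13, - 21*pi, 1/pi, exp(-1 ) , sqrt( 6), sqrt( 17 ),10]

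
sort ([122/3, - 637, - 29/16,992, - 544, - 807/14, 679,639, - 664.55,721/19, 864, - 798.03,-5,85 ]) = [ - 798.03, - 664.55, - 637, - 544, - 807/14, - 5, - 29/16,721/19,122/3,  85, 639,679,864,992]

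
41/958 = 41/958 = 0.04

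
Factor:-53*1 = - 53 = -53^1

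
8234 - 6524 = 1710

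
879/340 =2+199/340 = 2.59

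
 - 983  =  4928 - 5911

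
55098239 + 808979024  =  864077263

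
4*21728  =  86912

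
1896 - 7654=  - 5758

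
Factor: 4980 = 2^2 * 3^1 * 5^1*83^1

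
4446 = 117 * 38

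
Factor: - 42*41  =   - 1722 = - 2^1*3^1*7^1*41^1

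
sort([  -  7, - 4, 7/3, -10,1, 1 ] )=[ - 10, - 7,-4, 1,1,7/3] 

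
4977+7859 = 12836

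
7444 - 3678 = 3766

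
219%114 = 105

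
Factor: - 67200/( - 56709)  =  22400/18903=2^7*3^( -1)  *5^2*7^1*6301^(- 1) 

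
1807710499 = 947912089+859798410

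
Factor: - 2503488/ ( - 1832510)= 2^5*3^1*5^( - 1 ) * 13^1 * 17^1*29^ ( - 1)*59^1*71^( - 1 )*89^( - 1) = 1251744/916255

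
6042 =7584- 1542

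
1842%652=538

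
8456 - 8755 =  - 299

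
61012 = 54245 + 6767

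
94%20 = 14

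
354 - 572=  - 218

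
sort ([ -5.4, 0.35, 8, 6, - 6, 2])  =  [  -  6, - 5.4 , 0.35, 2, 6,8]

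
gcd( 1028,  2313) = 257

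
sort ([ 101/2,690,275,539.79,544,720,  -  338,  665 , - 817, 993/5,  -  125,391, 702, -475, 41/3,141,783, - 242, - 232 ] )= [-817, - 475 , - 338, - 242, - 232,-125,41/3, 101/2,  141,  993/5, 275, 391,539.79,544,665 , 690, 702,720,783 ]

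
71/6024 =71/6024=0.01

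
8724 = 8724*1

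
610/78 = 7 + 32/39=7.82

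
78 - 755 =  - 677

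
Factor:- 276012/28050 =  - 246/25  =  -2^1 * 3^1*5^( - 2) * 41^1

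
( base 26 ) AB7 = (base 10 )7053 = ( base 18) 13DF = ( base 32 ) 6sd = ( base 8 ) 15615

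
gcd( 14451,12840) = 3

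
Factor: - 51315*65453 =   -  3^1  *5^1*11^1*29^1*37^1*61^1*311^1=-  3358720695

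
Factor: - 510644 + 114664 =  - 395980 = - 2^2*5^1 * 13^1 * 1523^1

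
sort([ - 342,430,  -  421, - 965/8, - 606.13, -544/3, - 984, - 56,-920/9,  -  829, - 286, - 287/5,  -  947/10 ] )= [ - 984, - 829, -606.13, - 421,-342, - 286, - 544/3, - 965/8,-920/9, - 947/10, - 287/5,-56, 430 ] 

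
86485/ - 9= - 86485/9 = - 9609.44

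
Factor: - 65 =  - 5^1*13^1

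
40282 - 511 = 39771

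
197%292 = 197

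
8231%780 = 431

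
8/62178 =4/31089 = 0.00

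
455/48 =9 + 23/48 = 9.48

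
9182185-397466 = 8784719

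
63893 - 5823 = 58070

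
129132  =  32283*4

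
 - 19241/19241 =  - 1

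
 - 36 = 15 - 51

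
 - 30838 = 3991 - 34829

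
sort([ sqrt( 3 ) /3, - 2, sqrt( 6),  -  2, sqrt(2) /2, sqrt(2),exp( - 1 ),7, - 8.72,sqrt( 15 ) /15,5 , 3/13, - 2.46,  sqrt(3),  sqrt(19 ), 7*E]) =[ -8.72, - 2.46 , - 2,-2,3/13, sqrt( 15)/15 , exp(-1 ),sqrt(3 )/3, sqrt( 2) /2,sqrt(2 ) , sqrt( 3 ),sqrt( 6),sqrt(19), 5, 7,7 *E]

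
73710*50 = 3685500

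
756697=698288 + 58409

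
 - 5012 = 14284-19296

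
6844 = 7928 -1084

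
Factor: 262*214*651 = 36500268=2^2*3^1*7^1*31^1*107^1*131^1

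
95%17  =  10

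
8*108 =864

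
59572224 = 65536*909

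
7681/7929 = 7681/7929 = 0.97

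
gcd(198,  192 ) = 6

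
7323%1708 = 491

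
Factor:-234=  -  2^1*3^2*13^1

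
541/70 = 7+51/70  =  7.73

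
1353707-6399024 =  - 5045317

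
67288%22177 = 757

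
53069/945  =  56 + 149/945 =56.16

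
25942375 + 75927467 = 101869842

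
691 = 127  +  564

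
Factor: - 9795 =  -3^1*5^1*653^1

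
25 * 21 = 525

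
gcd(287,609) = 7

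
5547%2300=947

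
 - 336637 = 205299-541936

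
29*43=1247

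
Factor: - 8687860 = -2^2*5^1*337^1*1289^1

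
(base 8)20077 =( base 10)8255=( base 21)IF2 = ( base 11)6225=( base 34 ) 74r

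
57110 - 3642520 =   -  3585410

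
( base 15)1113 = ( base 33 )3AL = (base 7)13356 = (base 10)3618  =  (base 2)111000100010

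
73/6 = 12+1/6 = 12.17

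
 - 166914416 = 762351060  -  929265476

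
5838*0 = 0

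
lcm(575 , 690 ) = 3450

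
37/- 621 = -1 + 584/621 = - 0.06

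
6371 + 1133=7504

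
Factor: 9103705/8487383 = 5^1*13^1*43^(  -  1 )*140057^1*197381^(- 1 ) 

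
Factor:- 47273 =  -41^1*1153^1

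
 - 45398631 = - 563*80637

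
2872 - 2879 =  - 7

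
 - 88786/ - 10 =44393/5 = 8878.60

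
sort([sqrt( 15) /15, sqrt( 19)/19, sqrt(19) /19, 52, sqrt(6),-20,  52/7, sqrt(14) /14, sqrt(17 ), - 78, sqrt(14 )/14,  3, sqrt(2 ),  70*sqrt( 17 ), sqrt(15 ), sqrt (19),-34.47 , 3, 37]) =[- 78, - 34.47,-20,sqrt( 19 ) /19, sqrt(19 )/19,sqrt(15)/15, sqrt ( 14 )/14, sqrt(14)/14, sqrt(2 ), sqrt( 6),3,3,sqrt( 15),  sqrt( 17),sqrt(19), 52/7, 37, 52,  70*sqrt(17 ) ] 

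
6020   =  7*860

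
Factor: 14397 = 3^1*4799^1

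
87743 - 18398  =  69345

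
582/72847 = 6/751=0.01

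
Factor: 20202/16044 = 2^( - 1)*13^1*37^1*191^ ( - 1) = 481/382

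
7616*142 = 1081472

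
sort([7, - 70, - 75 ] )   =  [ -75, - 70,7 ]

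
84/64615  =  84/64615  =  0.00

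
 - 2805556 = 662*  ( - 4238 ) 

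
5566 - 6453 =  - 887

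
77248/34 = 2272 = 2272.00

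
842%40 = 2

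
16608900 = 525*31636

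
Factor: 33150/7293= 2^1*5^2 *11^(  -  1) = 50/11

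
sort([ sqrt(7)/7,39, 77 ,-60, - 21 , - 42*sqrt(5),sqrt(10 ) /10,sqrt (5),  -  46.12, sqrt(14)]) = [ - 42*sqrt(5), -60 , - 46.12,- 21,sqrt(10 )/10,sqrt(7 )/7, sqrt(5 ),  sqrt( 14), 39, 77] 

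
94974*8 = 759792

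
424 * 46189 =19584136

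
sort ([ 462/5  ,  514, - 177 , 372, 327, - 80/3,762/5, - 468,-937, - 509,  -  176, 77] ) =[-937, - 509,-468, - 177 , - 176 , - 80/3, 77, 462/5,  762/5, 327, 372, 514 ] 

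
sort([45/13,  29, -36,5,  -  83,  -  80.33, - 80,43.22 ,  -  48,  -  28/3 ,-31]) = [ - 83, - 80.33, - 80,-48,  -  36, - 31,  -  28/3,45/13 , 5 , 29 , 43.22]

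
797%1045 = 797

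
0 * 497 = 0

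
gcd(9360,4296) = 24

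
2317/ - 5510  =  -1 +3193/5510 = -0.42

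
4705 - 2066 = 2639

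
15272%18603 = 15272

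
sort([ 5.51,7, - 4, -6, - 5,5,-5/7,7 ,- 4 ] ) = [  -  6, - 5,  -  4, - 4, - 5/7,5,5.51,7,7 ] 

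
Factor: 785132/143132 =196283/35783  =  11^( -1) * 331^1*593^1 * 3253^( - 1)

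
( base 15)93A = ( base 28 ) 2I8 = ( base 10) 2080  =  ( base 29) 2DL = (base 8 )4040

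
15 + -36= - 21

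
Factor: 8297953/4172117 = 37^1* 137^1* 1637^1*4172117^( - 1 )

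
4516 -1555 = 2961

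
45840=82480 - 36640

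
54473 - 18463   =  36010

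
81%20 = 1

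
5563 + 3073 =8636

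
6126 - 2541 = 3585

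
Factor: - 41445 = - 3^3  *5^1*307^1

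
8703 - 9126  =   -423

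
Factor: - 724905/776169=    - 3^ (-1)*5^1*17^( - 1)*19^( - 1 ) *181^1 = - 905/969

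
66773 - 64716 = 2057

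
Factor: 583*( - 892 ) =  - 2^2*11^1*53^1*223^1=- 520036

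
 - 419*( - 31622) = 13249618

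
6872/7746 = 3436/3873 = 0.89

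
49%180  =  49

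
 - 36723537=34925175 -71648712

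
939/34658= 939/34658   =  0.03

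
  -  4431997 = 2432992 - 6864989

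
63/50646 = 21/16882 = 0.00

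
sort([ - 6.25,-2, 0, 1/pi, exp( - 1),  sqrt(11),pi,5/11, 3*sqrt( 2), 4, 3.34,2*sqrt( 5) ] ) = [ - 6.25,- 2,0, 1/pi,exp( - 1), 5/11,pi, sqrt( 11), 3.34,  4,  3*sqrt( 2 ),2*sqrt(5)]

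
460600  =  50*9212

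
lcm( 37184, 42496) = 297472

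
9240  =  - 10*( - 924)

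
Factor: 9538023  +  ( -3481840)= 7^1*89^1*9721^1 = 6056183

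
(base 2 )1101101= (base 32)3D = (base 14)7B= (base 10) 109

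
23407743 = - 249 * ( - 94007) 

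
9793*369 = 3613617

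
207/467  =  207/467 = 0.44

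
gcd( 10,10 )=10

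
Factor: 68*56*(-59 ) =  - 2^5 * 7^1*17^1 * 59^1 = - 224672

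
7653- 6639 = 1014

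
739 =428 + 311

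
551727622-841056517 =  - 289328895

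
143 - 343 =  - 200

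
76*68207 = 5183732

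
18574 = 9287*2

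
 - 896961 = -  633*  1417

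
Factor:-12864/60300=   -  16/75 = - 2^4 * 3^( - 1) * 5^( - 2 )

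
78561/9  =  8729 = 8729.00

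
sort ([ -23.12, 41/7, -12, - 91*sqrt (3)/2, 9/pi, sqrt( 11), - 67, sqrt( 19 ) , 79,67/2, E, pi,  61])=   [ - 91*sqrt( 3) /2, -67, - 23.12,  -  12,E, 9/pi,  pi  ,  sqrt ( 11 ), sqrt(19 ),41/7 , 67/2 , 61, 79 ] 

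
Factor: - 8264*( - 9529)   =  2^3*13^1*733^1*1033^1 = 78747656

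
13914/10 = 6957/5 = 1391.40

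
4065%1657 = 751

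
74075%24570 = 365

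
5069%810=209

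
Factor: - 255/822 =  - 85/274 = -2^( - 1)*5^1* 17^1 * 137^( - 1 )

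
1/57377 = 1/57377 = 0.00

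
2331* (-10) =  - 23310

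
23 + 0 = 23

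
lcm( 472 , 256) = 15104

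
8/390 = 4/195 = 0.02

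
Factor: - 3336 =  - 2^3*3^1*139^1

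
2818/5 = 563 + 3/5 = 563.60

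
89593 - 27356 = 62237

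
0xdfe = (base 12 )20A6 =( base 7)13305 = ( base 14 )143C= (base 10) 3582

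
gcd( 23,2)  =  1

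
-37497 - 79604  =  - 117101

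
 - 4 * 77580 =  - 310320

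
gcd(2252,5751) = 1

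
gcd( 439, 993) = 1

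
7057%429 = 193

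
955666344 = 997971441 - 42305097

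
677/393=1 + 284/393=1.72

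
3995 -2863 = 1132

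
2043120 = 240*8513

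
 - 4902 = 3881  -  8783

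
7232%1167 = 230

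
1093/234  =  1093/234 = 4.67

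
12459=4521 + 7938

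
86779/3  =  86779/3 = 28926.33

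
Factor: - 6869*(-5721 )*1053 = 3^5*13^1*1907^1*6869^1= 41380319097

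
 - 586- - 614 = 28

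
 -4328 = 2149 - 6477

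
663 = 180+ 483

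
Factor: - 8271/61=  - 3^2*61^( - 1 )*919^1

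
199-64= 135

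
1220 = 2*610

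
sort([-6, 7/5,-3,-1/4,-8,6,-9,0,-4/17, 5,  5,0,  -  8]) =[ - 9,- 8,-8, - 6,- 3,-1/4,-4/17,0,0,7/5,5,5,6]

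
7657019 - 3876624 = 3780395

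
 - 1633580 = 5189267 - 6822847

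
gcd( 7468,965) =1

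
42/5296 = 21/2648= 0.01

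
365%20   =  5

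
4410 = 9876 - 5466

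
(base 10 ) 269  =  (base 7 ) 533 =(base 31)8l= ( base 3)100222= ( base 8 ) 415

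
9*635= 5715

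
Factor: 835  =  5^1*167^1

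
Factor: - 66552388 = -2^2*7^2*83^1*4091^1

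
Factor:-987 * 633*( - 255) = 159316605 = 3^3*5^1*7^1*17^1 * 47^1*211^1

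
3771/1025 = 3+ 696/1025   =  3.68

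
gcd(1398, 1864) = 466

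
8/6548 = 2/1637 = 0.00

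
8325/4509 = 925/501 = 1.85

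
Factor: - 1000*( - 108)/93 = 36000/31 = 2^5 * 3^2*5^3*31^ (- 1)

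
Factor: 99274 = 2^1*7^2*1013^1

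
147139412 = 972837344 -825697932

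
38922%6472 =90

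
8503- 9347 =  - 844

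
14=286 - 272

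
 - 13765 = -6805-6960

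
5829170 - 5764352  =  64818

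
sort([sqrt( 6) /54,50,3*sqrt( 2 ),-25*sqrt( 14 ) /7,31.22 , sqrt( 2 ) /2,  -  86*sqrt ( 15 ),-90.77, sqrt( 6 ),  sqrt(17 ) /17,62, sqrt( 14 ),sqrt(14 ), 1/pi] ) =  [  -  86*  sqrt( 15) , - 90.77, - 25*sqrt(14)/7,sqrt( 6)/54  ,  sqrt(17)/17, 1/pi, sqrt( 2)/2, sqrt( 6 ) , sqrt( 14 ),sqrt(14), 3*sqrt(2),31.22, 50, 62]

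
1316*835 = 1098860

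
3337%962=451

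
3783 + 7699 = 11482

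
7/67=7/67  =  0.10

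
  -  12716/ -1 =12716 + 0/1 = 12716.00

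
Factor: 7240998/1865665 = 2^1*3^1*5^( - 1)*17^( - 1) * 23^1* 47^( - 1)*137^1 * 383^1*467^(-1 )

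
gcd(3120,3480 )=120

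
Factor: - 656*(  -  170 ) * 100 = 2^7*5^3*17^1*41^1  =  11152000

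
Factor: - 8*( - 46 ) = 368 = 2^4*23^1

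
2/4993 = 2/4993 = 0.00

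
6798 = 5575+1223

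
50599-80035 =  - 29436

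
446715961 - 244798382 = 201917579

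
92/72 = 1 + 5/18 = 1.28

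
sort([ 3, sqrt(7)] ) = [sqrt( 7 ), 3 ]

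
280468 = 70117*4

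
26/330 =13/165 = 0.08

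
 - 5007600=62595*( - 80 ) 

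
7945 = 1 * 7945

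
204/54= 34/9 = 3.78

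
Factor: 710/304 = 355/152 = 2^(-3)*5^1 *19^(-1)*71^1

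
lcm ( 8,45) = 360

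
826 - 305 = 521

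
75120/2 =37560= 37560.00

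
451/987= 451/987 = 0.46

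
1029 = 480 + 549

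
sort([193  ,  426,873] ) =[ 193, 426, 873 ]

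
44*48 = 2112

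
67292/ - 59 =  - 1141  +  27/59 = - 1140.54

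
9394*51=479094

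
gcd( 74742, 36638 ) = 2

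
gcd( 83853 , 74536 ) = 9317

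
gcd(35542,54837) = 1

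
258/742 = 129/371 =0.35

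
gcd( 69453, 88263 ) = 9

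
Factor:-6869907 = - 3^3*11^1*23131^1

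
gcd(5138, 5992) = 14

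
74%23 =5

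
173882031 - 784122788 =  - 610240757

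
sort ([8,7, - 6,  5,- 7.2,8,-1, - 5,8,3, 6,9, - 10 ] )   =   [ - 10, - 7.2, -6,  -  5, - 1, 3, 5,  6, 7,  8, 8, 8 , 9]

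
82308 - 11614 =70694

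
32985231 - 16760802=16224429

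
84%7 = 0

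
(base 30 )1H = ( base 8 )57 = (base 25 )1m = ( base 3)1202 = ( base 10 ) 47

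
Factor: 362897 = 362897^1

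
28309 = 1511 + 26798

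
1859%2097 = 1859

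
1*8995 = 8995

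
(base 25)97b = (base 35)4q1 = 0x16b3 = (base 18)hgf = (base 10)5811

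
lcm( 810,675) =4050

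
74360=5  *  14872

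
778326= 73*10662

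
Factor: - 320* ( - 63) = 20160 = 2^6 * 3^2* 5^1*7^1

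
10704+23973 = 34677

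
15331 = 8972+6359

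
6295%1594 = 1513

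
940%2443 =940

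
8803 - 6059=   2744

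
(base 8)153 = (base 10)107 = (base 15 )72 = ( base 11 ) 98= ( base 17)65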